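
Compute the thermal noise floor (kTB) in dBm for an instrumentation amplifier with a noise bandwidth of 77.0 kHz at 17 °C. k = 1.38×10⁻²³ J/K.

T = 17 °C + 273.15 = 290.15 K
P_n = kTB = 1.38×10⁻²³ × 290.15 × 7.70×10⁴ = 3.08×10⁻¹⁶ W
In dBm: 10 log₁₀(3.08×10⁻¹⁶ / 10⁻³) = −125.1 dBm

−125.1 dBm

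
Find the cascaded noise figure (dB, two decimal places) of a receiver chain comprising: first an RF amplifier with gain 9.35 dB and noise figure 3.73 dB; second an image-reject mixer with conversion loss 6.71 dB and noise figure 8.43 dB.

Convert to linear (a loss of L dB is a gain of −L dB): F_i = 10^(NF_i/10), G_i = 10^(G_i,dB/10)
  Stage 1: F_1 = 10^(3.73/10) = 2.360, G_1 = 10^(9.35/10) = 8.610
  Stage 2: F_2 = 10^(8.43/10) = 6.966, G_2 = 10^(−6.71/10) = 0.2133
Friis cascade:
  F = 2.360 + (6.966 − 1)/8.610 = 3.053
NF = 10 log₁₀(3.053) = 4.85 dB

4.85 dB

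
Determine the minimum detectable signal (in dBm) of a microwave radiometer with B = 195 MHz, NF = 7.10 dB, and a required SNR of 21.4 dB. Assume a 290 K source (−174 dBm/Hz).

Sensitivity = −174 + 10 log₁₀(B) + NF + SNR_min
= −174 + 82.9 + 7.10 + 21.4
= −62.60 dBm → −62.6 dBm

−62.6 dBm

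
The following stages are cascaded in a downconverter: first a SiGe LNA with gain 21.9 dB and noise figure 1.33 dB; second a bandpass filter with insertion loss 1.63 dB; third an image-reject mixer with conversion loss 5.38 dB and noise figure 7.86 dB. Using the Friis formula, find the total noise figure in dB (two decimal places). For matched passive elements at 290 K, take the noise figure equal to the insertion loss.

1.49 dB

Convert to linear (a loss of L dB is a gain of −L dB): F_i = 10^(NF_i/10), G_i = 10^(G_i,dB/10)
  Stage 1: F_1 = 10^(1.33/10) = 1.358, G_1 = 10^(21.9/10) = 154.9
  Stage 2: F_2 = 10^(1.63/10) = 1.455, G_2 = 10^(−1.63/10) = 0.6871
  Stage 3: F_3 = 10^(7.86/10) = 6.109, G_3 = 10^(−5.38/10) = 0.2897
Friis cascade:
  F = 1.358 + (1.455 − 1)/154.9 + (6.109 − 1)/106.4 = 1.409
NF = 10 log₁₀(1.409) = 1.49 dB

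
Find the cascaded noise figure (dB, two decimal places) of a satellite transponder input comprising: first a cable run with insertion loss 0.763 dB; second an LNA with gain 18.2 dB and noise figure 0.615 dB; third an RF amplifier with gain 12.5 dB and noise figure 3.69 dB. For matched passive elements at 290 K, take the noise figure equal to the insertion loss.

Convert to linear (a loss of L dB is a gain of −L dB): F_i = 10^(NF_i/10), G_i = 10^(G_i,dB/10)
  Stage 1: F_1 = 10^(0.763/10) = 1.192, G_1 = 10^(−0.763/10) = 0.8389
  Stage 2: F_2 = 10^(0.615/10) = 1.152, G_2 = 10^(18.2/10) = 66.07
  Stage 3: F_3 = 10^(3.69/10) = 2.339, G_3 = 10^(12.5/10) = 17.78
Friis cascade:
  F = 1.192 + (1.152 − 1)/0.8389 + (2.339 − 1)/55.42 = 1.398
NF = 10 log₁₀(1.398) = 1.45 dB

1.45 dB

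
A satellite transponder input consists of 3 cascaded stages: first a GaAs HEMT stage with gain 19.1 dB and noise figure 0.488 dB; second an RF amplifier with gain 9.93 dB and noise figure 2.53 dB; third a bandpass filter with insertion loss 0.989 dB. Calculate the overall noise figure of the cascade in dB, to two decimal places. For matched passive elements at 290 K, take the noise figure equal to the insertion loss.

0.53 dB

Convert to linear (a loss of L dB is a gain of −L dB): F_i = 10^(NF_i/10), G_i = 10^(G_i,dB/10)
  Stage 1: F_1 = 10^(0.488/10) = 1.119, G_1 = 10^(19.1/10) = 81.28
  Stage 2: F_2 = 10^(2.53/10) = 1.791, G_2 = 10^(9.93/10) = 9.840
  Stage 3: F_3 = 10^(0.989/10) = 1.256, G_3 = 10^(−0.989/10) = 0.7963
Friis cascade:
  F = 1.119 + (1.791 − 1)/81.28 + (1.256 − 1)/799.8 = 1.129
NF = 10 log₁₀(1.129) = 0.53 dB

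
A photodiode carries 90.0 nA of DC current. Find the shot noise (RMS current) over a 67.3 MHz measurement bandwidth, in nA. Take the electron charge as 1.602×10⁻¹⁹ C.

I_n = √(2qI·B)
2qI·B = 2 × 1.602×10⁻¹⁹ × 9.00×10⁻⁸ × 6.73×10⁷ = 1.94×10⁻¹⁸ A²
I_n = √(1.94×10⁻¹⁸) = 1.39×10⁻⁹ A = 1.39 nA

1.39 nA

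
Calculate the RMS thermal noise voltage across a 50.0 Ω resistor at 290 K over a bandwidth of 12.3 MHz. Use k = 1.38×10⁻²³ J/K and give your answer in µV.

3.14 µV

V_n = √(4kTRB)
4kTRB = 4 × 1.38×10⁻²³ × 290 × 5.00×10¹ × 1.23×10⁷ = 9.84×10⁻¹² V²
V_n = √(9.84×10⁻¹²) = 3.14×10⁻⁶ V = 3.14 µV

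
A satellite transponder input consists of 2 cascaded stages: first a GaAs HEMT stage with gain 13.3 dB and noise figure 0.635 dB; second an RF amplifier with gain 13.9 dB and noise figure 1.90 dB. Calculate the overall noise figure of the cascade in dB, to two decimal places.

Convert to linear (a loss of L dB is a gain of −L dB): F_i = 10^(NF_i/10), G_i = 10^(G_i,dB/10)
  Stage 1: F_1 = 10^(0.635/10) = 1.157, G_1 = 10^(13.3/10) = 21.38
  Stage 2: F_2 = 10^(1.90/10) = 1.549, G_2 = 10^(13.9/10) = 24.55
Friis cascade:
  F = 1.157 + (1.549 − 1)/21.38 = 1.183
NF = 10 log₁₀(1.183) = 0.73 dB

0.73 dB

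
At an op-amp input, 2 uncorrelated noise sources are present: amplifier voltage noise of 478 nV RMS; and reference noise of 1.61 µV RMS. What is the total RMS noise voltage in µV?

Uncorrelated sources add in power (mean-square): V_tot = √(ΣV_i²)
V_tot = √[(4.78×10⁻⁷)² + (1.61×10⁻⁶)²] = 1.68×10⁻⁶ V = 1.68 µV

1.68 µV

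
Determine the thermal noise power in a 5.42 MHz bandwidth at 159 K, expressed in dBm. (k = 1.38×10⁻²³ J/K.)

−109.2 dBm

P_n = kTB = 1.38×10⁻²³ × 159 × 5.42×10⁶ = 1.19×10⁻¹⁴ W
In dBm: 10 log₁₀(1.19×10⁻¹⁴ / 10⁻³) = −109.2 dBm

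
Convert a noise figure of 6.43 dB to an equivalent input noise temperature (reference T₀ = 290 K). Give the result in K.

985 K

F = 10^(6.43/10) = 4.39542
T_e = (F − 1)·T₀ = (4.39542 − 1) × 290 = 985 K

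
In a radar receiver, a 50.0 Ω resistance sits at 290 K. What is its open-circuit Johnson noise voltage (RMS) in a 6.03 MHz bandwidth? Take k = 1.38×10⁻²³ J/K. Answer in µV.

2.20 µV

V_n = √(4kTRB)
4kTRB = 4 × 1.38×10⁻²³ × 290 × 5.00×10¹ × 6.03×10⁶ = 4.83×10⁻¹² V²
V_n = √(4.83×10⁻¹²) = 2.20×10⁻⁶ V = 2.20 µV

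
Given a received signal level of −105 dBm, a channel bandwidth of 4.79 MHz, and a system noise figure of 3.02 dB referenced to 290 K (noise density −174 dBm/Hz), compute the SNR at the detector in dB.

−0.8 dB

Noise floor: N = −174 + 10 log₁₀(B) + NF
10 log₁₀(4.79×10⁶) = 66.8 dB
N = −174 + 66.8 + 3.02 = −104.18 dBm
SNR = P_sig − N = −105 − (−104.18) = −0.82 dB → −0.8 dB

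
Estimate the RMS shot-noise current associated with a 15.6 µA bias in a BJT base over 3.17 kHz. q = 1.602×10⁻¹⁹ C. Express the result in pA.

I_n = √(2qI·B)
2qI·B = 2 × 1.602×10⁻¹⁹ × 1.56×10⁻⁵ × 3.17×10³ = 1.58×10⁻²⁰ A²
I_n = √(1.58×10⁻²⁰) = 1.26×10⁻¹⁰ A = 126 pA

126 pA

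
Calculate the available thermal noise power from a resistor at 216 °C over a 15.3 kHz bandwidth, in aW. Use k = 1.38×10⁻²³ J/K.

T = 216 °C + 273.15 = 489.15 K
P_n = kTB = 1.38×10⁻²³ × 489.15 × 1.53×10⁴ = 1.03×10⁻¹⁶ W = 103 aW

103 aW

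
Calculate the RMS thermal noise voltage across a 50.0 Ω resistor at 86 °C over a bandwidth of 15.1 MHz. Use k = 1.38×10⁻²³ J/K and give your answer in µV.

T = 86 °C + 273.15 = 359.15 K
V_n = √(4kTRB)
4kTRB = 4 × 1.38×10⁻²³ × 359.15 × 5.00×10¹ × 1.51×10⁷ = 1.50×10⁻¹¹ V²
V_n = √(1.50×10⁻¹¹) = 3.87×10⁻⁶ V = 3.87 µV

3.87 µV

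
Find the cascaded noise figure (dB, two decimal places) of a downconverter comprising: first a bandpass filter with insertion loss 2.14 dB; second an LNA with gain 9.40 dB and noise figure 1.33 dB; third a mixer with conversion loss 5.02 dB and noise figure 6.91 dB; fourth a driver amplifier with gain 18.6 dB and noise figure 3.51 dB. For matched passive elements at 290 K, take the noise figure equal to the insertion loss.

Convert to linear (a loss of L dB is a gain of −L dB): F_i = 10^(NF_i/10), G_i = 10^(G_i,dB/10)
  Stage 1: F_1 = 10^(2.14/10) = 1.637, G_1 = 10^(−2.14/10) = 0.6109
  Stage 2: F_2 = 10^(1.33/10) = 1.358, G_2 = 10^(9.40/10) = 8.710
  Stage 3: F_3 = 10^(6.91/10) = 4.909, G_3 = 10^(−5.02/10) = 0.3148
  Stage 4: F_4 = 10^(3.51/10) = 2.244, G_4 = 10^(18.6/10) = 72.44
Friis cascade:
  F = 1.637 + (1.358 − 1)/0.6109 + (4.909 − 1)/5.321 + (2.244 − 1)/1.675 = 3.701
NF = 10 log₁₀(3.701) = 5.68 dB

5.68 dB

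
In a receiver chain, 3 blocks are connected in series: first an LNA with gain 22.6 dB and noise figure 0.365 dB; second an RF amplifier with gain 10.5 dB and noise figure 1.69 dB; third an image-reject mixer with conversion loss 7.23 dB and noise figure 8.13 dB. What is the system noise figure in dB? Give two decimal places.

Convert to linear (a loss of L dB is a gain of −L dB): F_i = 10^(NF_i/10), G_i = 10^(G_i,dB/10)
  Stage 1: F_1 = 10^(0.365/10) = 1.088, G_1 = 10^(22.6/10) = 182.0
  Stage 2: F_2 = 10^(1.69/10) = 1.476, G_2 = 10^(10.5/10) = 11.22
  Stage 3: F_3 = 10^(8.13/10) = 6.501, G_3 = 10^(−7.23/10) = 0.1892
Friis cascade:
  F = 1.088 + (1.476 − 1)/182.0 + (6.501 − 1)/2042 = 1.093
NF = 10 log₁₀(1.093) = 0.39 dB

0.39 dB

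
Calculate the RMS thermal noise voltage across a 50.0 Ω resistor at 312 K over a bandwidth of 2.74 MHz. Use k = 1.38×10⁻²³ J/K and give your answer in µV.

1.54 µV

V_n = √(4kTRB)
4kTRB = 4 × 1.38×10⁻²³ × 312 × 5.00×10¹ × 2.74×10⁶ = 2.36×10⁻¹² V²
V_n = √(2.36×10⁻¹²) = 1.54×10⁻⁶ V = 1.54 µV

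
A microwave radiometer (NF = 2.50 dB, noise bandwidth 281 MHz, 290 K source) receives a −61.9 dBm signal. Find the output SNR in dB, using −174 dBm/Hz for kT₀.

Noise floor: N = −174 + 10 log₁₀(B) + NF
10 log₁₀(2.81×10⁸) = 84.49 dB
N = −174 + 84.49 + 2.50 = −87.01 dBm
SNR = P_sig − N = −61.9 − (−87.01) = 25.11 dB → 25.1 dB

25.1 dB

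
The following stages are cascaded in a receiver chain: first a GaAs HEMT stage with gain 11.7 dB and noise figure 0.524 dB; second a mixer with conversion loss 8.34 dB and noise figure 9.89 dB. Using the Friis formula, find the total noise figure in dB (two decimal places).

Convert to linear (a loss of L dB is a gain of −L dB): F_i = 10^(NF_i/10), G_i = 10^(G_i,dB/10)
  Stage 1: F_1 = 10^(0.524/10) = 1.128, G_1 = 10^(11.7/10) = 14.79
  Stage 2: F_2 = 10^(9.89/10) = 9.750, G_2 = 10^(−8.34/10) = 0.1466
Friis cascade:
  F = 1.128 + (9.750 − 1)/14.79 = 1.720
NF = 10 log₁₀(1.720) = 2.35 dB

2.35 dB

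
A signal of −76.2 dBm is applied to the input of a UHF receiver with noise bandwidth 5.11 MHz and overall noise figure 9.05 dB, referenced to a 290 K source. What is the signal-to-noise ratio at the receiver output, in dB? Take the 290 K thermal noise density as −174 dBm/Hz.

Noise floor: N = −174 + 10 log₁₀(B) + NF
10 log₁₀(5.11×10⁶) = 67.08 dB
N = −174 + 67.08 + 9.05 = −97.87 dBm
SNR = P_sig − N = −76.2 − (−97.87) = 21.67 dB → 21.7 dB

21.7 dB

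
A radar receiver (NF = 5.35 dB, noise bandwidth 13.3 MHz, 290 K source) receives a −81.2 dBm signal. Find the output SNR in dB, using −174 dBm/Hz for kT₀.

Noise floor: N = −174 + 10 log₁₀(B) + NF
10 log₁₀(1.33×10⁷) = 71.24 dB
N = −174 + 71.24 + 5.35 = −97.41 dBm
SNR = P_sig − N = −81.2 − (−97.41) = 16.21 dB → 16.2 dB

16.2 dB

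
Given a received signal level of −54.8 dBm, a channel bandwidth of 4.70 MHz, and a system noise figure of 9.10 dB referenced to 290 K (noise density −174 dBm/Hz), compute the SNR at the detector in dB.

Noise floor: N = −174 + 10 log₁₀(B) + NF
10 log₁₀(4.70×10⁶) = 66.72 dB
N = −174 + 66.72 + 9.10 = −98.18 dBm
SNR = P_sig − N = −54.8 − (−98.18) = 43.38 dB → 43.4 dB

43.4 dB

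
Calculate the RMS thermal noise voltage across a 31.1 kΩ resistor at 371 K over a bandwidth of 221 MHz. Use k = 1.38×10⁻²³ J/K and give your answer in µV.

V_n = √(4kTRB)
4kTRB = 4 × 1.38×10⁻²³ × 371 × 3.11×10⁴ × 2.21×10⁸ = 1.41×10⁻⁷ V²
V_n = √(1.41×10⁻⁷) = 3.75×10⁻⁴ V = 375 µV

375 µV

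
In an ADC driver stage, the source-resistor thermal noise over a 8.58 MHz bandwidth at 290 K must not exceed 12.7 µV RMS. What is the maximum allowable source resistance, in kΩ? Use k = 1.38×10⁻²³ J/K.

1.17 kΩ

Johnson–Nyquist: V_n = √(4kTRB) ⇒ R = V_n² / (4kTB)
4kTB = 4 × 1.38×10⁻²³ × 290 × 8.58×10⁶ = 1.37×10⁻¹³
R = (1.27×10⁻⁵)² / 1.37×10⁻¹³ = 1.17×10³ Ω = 1.17 kΩ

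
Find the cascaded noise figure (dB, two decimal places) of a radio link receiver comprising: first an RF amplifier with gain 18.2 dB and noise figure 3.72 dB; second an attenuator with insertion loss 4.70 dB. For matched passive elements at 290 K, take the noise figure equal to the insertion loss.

Convert to linear (a loss of L dB is a gain of −L dB): F_i = 10^(NF_i/10), G_i = 10^(G_i,dB/10)
  Stage 1: F_1 = 10^(3.72/10) = 2.355, G_1 = 10^(18.2/10) = 66.07
  Stage 2: F_2 = 10^(4.70/10) = 2.951, G_2 = 10^(−4.70/10) = 0.3388
Friis cascade:
  F = 2.355 + (2.951 − 1)/66.07 = 2.385
NF = 10 log₁₀(2.385) = 3.77 dB

3.77 dB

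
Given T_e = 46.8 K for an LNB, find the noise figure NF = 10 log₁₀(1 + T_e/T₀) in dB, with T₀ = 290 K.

0.650 dB

F = 1 + T_e/T₀ = 1 + 46.8/290 = 1.16138
NF = 10 log₁₀(1.16138) = 0.650 dB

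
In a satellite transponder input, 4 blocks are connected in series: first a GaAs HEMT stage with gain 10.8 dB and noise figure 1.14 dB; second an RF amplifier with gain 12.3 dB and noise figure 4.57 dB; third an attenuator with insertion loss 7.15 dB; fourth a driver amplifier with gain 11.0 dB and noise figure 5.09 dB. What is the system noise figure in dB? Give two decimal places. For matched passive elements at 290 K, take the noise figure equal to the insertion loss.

1.85 dB

Convert to linear (a loss of L dB is a gain of −L dB): F_i = 10^(NF_i/10), G_i = 10^(G_i,dB/10)
  Stage 1: F_1 = 10^(1.14/10) = 1.300, G_1 = 10^(10.8/10) = 12.02
  Stage 2: F_2 = 10^(4.57/10) = 2.864, G_2 = 10^(12.3/10) = 16.98
  Stage 3: F_3 = 10^(7.15/10) = 5.188, G_3 = 10^(−7.15/10) = 0.1928
  Stage 4: F_4 = 10^(5.09/10) = 3.228, G_4 = 10^(11.0/10) = 12.59
Friis cascade:
  F = 1.300 + (2.864 − 1)/12.02 + (5.188 − 1)/204.2 + (3.228 − 1)/39.36 = 1.532
NF = 10 log₁₀(1.532) = 1.85 dB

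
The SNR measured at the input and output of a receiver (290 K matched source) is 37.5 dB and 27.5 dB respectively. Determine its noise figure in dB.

10.0 dB

NF (dB) = SNR_in(dB) − SNR_out(dB) when the source is at T₀
NF = 37.5 − 27.5 = 10.0 dB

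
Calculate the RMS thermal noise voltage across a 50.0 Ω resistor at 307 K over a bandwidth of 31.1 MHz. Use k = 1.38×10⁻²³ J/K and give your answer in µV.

5.13 µV

V_n = √(4kTRB)
4kTRB = 4 × 1.38×10⁻²³ × 307 × 5.00×10¹ × 3.11×10⁷ = 2.64×10⁻¹¹ V²
V_n = √(2.64×10⁻¹¹) = 5.13×10⁻⁶ V = 5.13 µV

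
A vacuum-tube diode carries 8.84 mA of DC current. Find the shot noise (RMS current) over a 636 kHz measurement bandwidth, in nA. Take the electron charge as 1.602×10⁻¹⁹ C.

42.4 nA

I_n = √(2qI·B)
2qI·B = 2 × 1.602×10⁻¹⁹ × 8.84×10⁻³ × 6.36×10⁵ = 1.80×10⁻¹⁵ A²
I_n = √(1.80×10⁻¹⁵) = 4.24×10⁻⁸ A = 42.4 nA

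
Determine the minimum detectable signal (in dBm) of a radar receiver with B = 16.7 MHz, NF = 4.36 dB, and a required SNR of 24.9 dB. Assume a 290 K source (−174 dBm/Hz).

−72.5 dBm

Sensitivity = −174 + 10 log₁₀(B) + NF + SNR_min
= −174 + 72.23 + 4.36 + 24.9
= −72.51 dBm → −72.5 dBm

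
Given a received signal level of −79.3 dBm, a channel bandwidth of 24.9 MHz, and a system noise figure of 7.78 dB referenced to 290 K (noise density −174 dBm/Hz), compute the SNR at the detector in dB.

13.0 dB

Noise floor: N = −174 + 10 log₁₀(B) + NF
10 log₁₀(2.49×10⁷) = 73.96 dB
N = −174 + 73.96 + 7.78 = −92.26 dBm
SNR = P_sig − N = −79.3 − (−92.26) = 12.96 dB → 13.0 dB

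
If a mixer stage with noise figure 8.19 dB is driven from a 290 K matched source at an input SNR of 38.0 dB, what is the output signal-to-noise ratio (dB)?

29.81 dB

By definition F = SNR_in/SNR_out, so in dB: SNR_out = SNR_in − NF
SNR_out = 38.0 − 8.19 = 29.81 dB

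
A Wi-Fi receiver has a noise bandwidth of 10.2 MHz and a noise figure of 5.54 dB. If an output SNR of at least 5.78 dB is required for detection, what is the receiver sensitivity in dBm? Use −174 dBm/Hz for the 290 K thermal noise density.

Sensitivity = −174 + 10 log₁₀(B) + NF + SNR_min
= −174 + 70.09 + 5.54 + 5.78
= −92.59 dBm → −92.6 dBm

−92.6 dBm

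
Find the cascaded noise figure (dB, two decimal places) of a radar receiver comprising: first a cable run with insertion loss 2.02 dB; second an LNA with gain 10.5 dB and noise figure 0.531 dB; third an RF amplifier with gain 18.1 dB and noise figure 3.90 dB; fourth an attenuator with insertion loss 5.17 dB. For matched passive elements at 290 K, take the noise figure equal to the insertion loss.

Convert to linear (a loss of L dB is a gain of −L dB): F_i = 10^(NF_i/10), G_i = 10^(G_i,dB/10)
  Stage 1: F_1 = 10^(2.02/10) = 1.592, G_1 = 10^(−2.02/10) = 0.6281
  Stage 2: F_2 = 10^(0.531/10) = 1.130, G_2 = 10^(10.5/10) = 11.22
  Stage 3: F_3 = 10^(3.90/10) = 2.455, G_3 = 10^(18.1/10) = 64.57
  Stage 4: F_4 = 10^(5.17/10) = 3.289, G_4 = 10^(−5.17/10) = 0.3041
Friis cascade:
  F = 1.592 + (1.130 − 1)/0.6281 + (2.455 − 1)/7.047 + (3.289 − 1)/455.0 = 2.011
NF = 10 log₁₀(2.011) = 3.03 dB

3.03 dB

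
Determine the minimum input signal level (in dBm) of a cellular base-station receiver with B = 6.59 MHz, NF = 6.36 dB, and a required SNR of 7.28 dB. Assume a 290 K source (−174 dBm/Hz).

−92.2 dBm

Sensitivity = −174 + 10 log₁₀(B) + NF + SNR_min
= −174 + 68.19 + 6.36 + 7.28
= −92.17 dBm → −92.2 dBm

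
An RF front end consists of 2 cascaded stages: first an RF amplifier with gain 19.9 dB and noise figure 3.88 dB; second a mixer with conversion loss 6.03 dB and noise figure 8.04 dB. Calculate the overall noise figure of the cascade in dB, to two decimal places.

Convert to linear (a loss of L dB is a gain of −L dB): F_i = 10^(NF_i/10), G_i = 10^(G_i,dB/10)
  Stage 1: F_1 = 10^(3.88/10) = 2.443, G_1 = 10^(19.9/10) = 97.72
  Stage 2: F_2 = 10^(8.04/10) = 6.368, G_2 = 10^(−6.03/10) = 0.2495
Friis cascade:
  F = 2.443 + (6.368 − 1)/97.72 = 2.498
NF = 10 log₁₀(2.498) = 3.98 dB

3.98 dB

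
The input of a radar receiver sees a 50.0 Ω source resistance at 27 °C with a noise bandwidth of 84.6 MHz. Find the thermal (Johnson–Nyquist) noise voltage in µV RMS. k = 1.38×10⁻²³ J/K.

T = 27 °C + 273.15 = 300.15 K
V_n = √(4kTRB)
4kTRB = 4 × 1.38×10⁻²³ × 300.15 × 5.00×10¹ × 8.46×10⁷ = 7.01×10⁻¹¹ V²
V_n = √(7.01×10⁻¹¹) = 8.37×10⁻⁶ V = 8.37 µV

8.37 µV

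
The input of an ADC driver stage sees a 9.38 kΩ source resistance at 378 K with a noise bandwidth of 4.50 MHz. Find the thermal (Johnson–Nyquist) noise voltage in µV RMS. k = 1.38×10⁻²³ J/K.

V_n = √(4kTRB)
4kTRB = 4 × 1.38×10⁻²³ × 378 × 9.38×10³ × 4.50×10⁶ = 8.81×10⁻¹⁰ V²
V_n = √(8.81×10⁻¹⁰) = 2.97×10⁻⁵ V = 29.7 µV

29.7 µV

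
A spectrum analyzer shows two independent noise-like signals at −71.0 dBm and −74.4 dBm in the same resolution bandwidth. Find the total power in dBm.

Convert to linear, add, convert back:
P₁ = 7.94×10⁻¹¹ W, P₂ = 3.63×10⁻¹¹ W
P_tot = 1.16×10⁻¹⁰ W → 10 log₁₀(P_tot / 10⁻³) = −69.4 dBm

−69.4 dBm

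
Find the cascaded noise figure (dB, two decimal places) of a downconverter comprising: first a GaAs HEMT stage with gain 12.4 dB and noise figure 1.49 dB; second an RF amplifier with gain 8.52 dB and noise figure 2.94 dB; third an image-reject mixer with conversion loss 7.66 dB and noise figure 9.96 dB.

1.87 dB

Convert to linear (a loss of L dB is a gain of −L dB): F_i = 10^(NF_i/10), G_i = 10^(G_i,dB/10)
  Stage 1: F_1 = 10^(1.49/10) = 1.409, G_1 = 10^(12.4/10) = 17.38
  Stage 2: F_2 = 10^(2.94/10) = 1.968, G_2 = 10^(8.52/10) = 7.112
  Stage 3: F_3 = 10^(9.96/10) = 9.908, G_3 = 10^(−7.66/10) = 0.1714
Friis cascade:
  F = 1.409 + (1.968 − 1)/17.38 + (9.908 − 1)/123.6 = 1.537
NF = 10 log₁₀(1.537) = 1.87 dB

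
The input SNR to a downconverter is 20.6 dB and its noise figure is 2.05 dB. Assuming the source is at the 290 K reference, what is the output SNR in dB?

18.55 dB

By definition F = SNR_in/SNR_out, so in dB: SNR_out = SNR_in − NF
SNR_out = 20.6 − 2.05 = 18.55 dB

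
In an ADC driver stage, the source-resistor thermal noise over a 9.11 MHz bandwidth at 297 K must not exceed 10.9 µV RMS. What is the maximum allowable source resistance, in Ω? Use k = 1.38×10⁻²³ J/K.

795 Ω

Johnson–Nyquist: V_n = √(4kTRB) ⇒ R = V_n² / (4kTB)
4kTB = 4 × 1.38×10⁻²³ × 297 × 9.11×10⁶ = 1.49×10⁻¹³
R = (1.09×10⁻⁵)² / 1.49×10⁻¹³ = 7.95×10² Ω = 795 Ω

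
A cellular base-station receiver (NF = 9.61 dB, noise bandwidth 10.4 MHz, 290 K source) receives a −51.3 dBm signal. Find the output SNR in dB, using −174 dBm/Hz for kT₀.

42.9 dB

Noise floor: N = −174 + 10 log₁₀(B) + NF
10 log₁₀(1.04×10⁷) = 70.17 dB
N = −174 + 70.17 + 9.61 = −94.22 dBm
SNR = P_sig − N = −51.3 − (−94.22) = 42.92 dB → 42.9 dB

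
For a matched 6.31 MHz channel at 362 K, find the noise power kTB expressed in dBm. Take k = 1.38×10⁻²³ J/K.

P_n = kTB = 1.38×10⁻²³ × 362 × 6.31×10⁶ = 3.15×10⁻¹⁴ W
In dBm: 10 log₁₀(3.15×10⁻¹⁴ / 10⁻³) = −105.0 dBm

−105.0 dBm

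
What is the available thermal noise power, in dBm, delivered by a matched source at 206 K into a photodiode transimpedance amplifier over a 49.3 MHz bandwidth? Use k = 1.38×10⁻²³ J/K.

P_n = kTB = 1.38×10⁻²³ × 206 × 4.93×10⁷ = 1.40×10⁻¹³ W
In dBm: 10 log₁₀(1.40×10⁻¹³ / 10⁻³) = −98.5 dBm

−98.5 dBm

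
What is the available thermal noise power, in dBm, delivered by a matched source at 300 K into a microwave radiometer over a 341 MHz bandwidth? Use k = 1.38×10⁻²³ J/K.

P_n = kTB = 1.38×10⁻²³ × 300 × 3.41×10⁸ = 1.41×10⁻¹² W
In dBm: 10 log₁₀(1.41×10⁻¹² / 10⁻³) = −88.5 dBm

−88.5 dBm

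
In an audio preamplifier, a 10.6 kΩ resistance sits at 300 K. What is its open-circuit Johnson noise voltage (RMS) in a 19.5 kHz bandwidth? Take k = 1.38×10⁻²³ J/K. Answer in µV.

V_n = √(4kTRB)
4kTRB = 4 × 1.38×10⁻²³ × 300 × 1.06×10⁴ × 1.95×10⁴ = 3.42×10⁻¹² V²
V_n = √(3.42×10⁻¹²) = 1.85×10⁻⁶ V = 1.85 µV

1.85 µV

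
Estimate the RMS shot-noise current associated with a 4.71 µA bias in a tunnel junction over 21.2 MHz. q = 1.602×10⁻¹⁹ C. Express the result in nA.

5.66 nA

I_n = √(2qI·B)
2qI·B = 2 × 1.602×10⁻¹⁹ × 4.71×10⁻⁶ × 2.12×10⁷ = 3.20×10⁻¹⁷ A²
I_n = √(3.20×10⁻¹⁷) = 5.66×10⁻⁹ A = 5.66 nA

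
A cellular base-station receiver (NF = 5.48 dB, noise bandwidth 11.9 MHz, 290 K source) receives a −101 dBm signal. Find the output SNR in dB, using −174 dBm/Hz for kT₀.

Noise floor: N = −174 + 10 log₁₀(B) + NF
10 log₁₀(1.19×10⁷) = 70.76 dB
N = −174 + 70.76 + 5.48 = −97.76 dBm
SNR = P_sig − N = −101 − (−97.76) = −3.24 dB → −3.2 dB

−3.2 dB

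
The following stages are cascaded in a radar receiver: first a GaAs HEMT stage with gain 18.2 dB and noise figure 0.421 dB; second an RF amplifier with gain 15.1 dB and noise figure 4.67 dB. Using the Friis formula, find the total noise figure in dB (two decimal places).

0.53 dB

Convert to linear (a loss of L dB is a gain of −L dB): F_i = 10^(NF_i/10), G_i = 10^(G_i,dB/10)
  Stage 1: F_1 = 10^(0.421/10) = 1.102, G_1 = 10^(18.2/10) = 66.07
  Stage 2: F_2 = 10^(4.67/10) = 2.931, G_2 = 10^(15.1/10) = 32.36
Friis cascade:
  F = 1.102 + (2.931 − 1)/66.07 = 1.131
NF = 10 log₁₀(1.131) = 0.53 dB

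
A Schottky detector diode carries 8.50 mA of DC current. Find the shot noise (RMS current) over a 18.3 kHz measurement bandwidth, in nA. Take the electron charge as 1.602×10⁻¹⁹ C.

7.06 nA

I_n = √(2qI·B)
2qI·B = 2 × 1.602×10⁻¹⁹ × 8.50×10⁻³ × 1.83×10⁴ = 4.98×10⁻¹⁷ A²
I_n = √(4.98×10⁻¹⁷) = 7.06×10⁻⁹ A = 7.06 nA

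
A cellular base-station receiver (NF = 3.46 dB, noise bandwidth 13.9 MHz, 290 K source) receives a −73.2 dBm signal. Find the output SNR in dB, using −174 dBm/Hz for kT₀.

25.9 dB

Noise floor: N = −174 + 10 log₁₀(B) + NF
10 log₁₀(1.39×10⁷) = 71.43 dB
N = −174 + 71.43 + 3.46 = −99.11 dBm
SNR = P_sig − N = −73.2 − (−99.11) = 25.91 dB → 25.9 dB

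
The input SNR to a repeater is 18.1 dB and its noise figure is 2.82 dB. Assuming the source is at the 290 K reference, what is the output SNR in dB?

15.28 dB

By definition F = SNR_in/SNR_out, so in dB: SNR_out = SNR_in − NF
SNR_out = 18.1 − 2.82 = 15.28 dB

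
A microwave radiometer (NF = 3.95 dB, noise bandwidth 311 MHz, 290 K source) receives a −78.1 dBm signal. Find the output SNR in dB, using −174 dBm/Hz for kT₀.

Noise floor: N = −174 + 10 log₁₀(B) + NF
10 log₁₀(3.11×10⁸) = 84.93 dB
N = −174 + 84.93 + 3.95 = −85.12 dBm
SNR = P_sig − N = −78.1 − (−85.12) = 7.02 dB → 7.0 dB

7.0 dB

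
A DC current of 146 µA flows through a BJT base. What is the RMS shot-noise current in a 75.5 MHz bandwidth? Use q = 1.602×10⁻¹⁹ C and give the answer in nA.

I_n = √(2qI·B)
2qI·B = 2 × 1.602×10⁻¹⁹ × 1.46×10⁻⁴ × 7.55×10⁷ = 3.53×10⁻¹⁵ A²
I_n = √(3.53×10⁻¹⁵) = 5.94×10⁻⁸ A = 59.4 nA

59.4 nA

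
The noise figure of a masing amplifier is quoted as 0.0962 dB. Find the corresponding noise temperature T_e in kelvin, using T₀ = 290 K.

6.50 K

F = 10^(0.0962/10) = 1.0224
T_e = (F − 1)·T₀ = (1.0224 − 1) × 290 = 6.50 K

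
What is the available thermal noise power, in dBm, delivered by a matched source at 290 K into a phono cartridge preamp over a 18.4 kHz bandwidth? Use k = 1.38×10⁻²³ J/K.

−131.3 dBm

P_n = kTB = 1.38×10⁻²³ × 290 × 1.84×10⁴ = 7.36×10⁻¹⁷ W
In dBm: 10 log₁₀(7.36×10⁻¹⁷ / 10⁻³) = −131.3 dBm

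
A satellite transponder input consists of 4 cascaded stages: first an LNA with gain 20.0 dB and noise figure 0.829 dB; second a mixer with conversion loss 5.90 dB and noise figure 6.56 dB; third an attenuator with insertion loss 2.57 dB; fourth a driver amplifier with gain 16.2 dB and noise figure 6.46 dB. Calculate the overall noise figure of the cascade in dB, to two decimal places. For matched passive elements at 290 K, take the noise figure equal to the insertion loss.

1.81 dB

Convert to linear (a loss of L dB is a gain of −L dB): F_i = 10^(NF_i/10), G_i = 10^(G_i,dB/10)
  Stage 1: F_1 = 10^(0.829/10) = 1.210, G_1 = 10^(20.0/10) = 100.0
  Stage 2: F_2 = 10^(6.56/10) = 4.529, G_2 = 10^(−5.90/10) = 0.2570
  Stage 3: F_3 = 10^(2.57/10) = 1.807, G_3 = 10^(−2.57/10) = 0.5534
  Stage 4: F_4 = 10^(6.46/10) = 4.426, G_4 = 10^(16.2/10) = 41.69
Friis cascade:
  F = 1.210 + (4.529 − 1)/100.0 + (1.807 − 1)/25.70 + (4.426 − 1)/14.22 = 1.518
NF = 10 log₁₀(1.518) = 1.81 dB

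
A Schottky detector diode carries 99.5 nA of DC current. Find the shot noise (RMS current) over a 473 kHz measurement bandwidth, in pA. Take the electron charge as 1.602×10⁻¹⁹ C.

123 pA

I_n = √(2qI·B)
2qI·B = 2 × 1.602×10⁻¹⁹ × 9.95×10⁻⁸ × 4.73×10⁵ = 1.51×10⁻²⁰ A²
I_n = √(1.51×10⁻²⁰) = 1.23×10⁻¹⁰ A = 123 pA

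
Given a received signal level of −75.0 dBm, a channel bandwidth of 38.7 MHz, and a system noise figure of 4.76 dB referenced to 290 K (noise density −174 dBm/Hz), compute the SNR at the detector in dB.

Noise floor: N = −174 + 10 log₁₀(B) + NF
10 log₁₀(3.87×10⁷) = 75.88 dB
N = −174 + 75.88 + 4.76 = −93.36 dBm
SNR = P_sig − N = −75.0 − (−93.36) = 18.36 dB → 18.4 dB

18.4 dB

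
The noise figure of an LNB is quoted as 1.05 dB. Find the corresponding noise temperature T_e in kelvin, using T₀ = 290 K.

F = 10^(1.05/10) = 1.2735
T_e = (F − 1)·T₀ = (1.2735 − 1) × 290 = 79.3 K

79.3 K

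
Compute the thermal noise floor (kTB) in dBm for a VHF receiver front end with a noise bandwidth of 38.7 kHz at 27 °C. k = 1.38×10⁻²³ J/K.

T = 27 °C + 273.15 = 300.15 K
P_n = kTB = 1.38×10⁻²³ × 300.15 × 3.87×10⁴ = 1.60×10⁻¹⁶ W
In dBm: 10 log₁₀(1.60×10⁻¹⁶ / 10⁻³) = −128.0 dBm

−128.0 dBm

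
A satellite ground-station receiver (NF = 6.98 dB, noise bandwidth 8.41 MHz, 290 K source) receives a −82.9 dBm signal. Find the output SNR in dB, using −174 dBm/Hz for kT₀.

Noise floor: N = −174 + 10 log₁₀(B) + NF
10 log₁₀(8.41×10⁶) = 69.25 dB
N = −174 + 69.25 + 6.98 = −97.77 dBm
SNR = P_sig − N = −82.9 − (−97.77) = 14.87 dB → 14.9 dB

14.9 dB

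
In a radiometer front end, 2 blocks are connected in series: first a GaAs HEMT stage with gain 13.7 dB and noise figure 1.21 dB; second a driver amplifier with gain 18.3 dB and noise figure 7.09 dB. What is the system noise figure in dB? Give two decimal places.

Convert to linear (a loss of L dB is a gain of −L dB): F_i = 10^(NF_i/10), G_i = 10^(G_i,dB/10)
  Stage 1: F_1 = 10^(1.21/10) = 1.321, G_1 = 10^(13.7/10) = 23.44
  Stage 2: F_2 = 10^(7.09/10) = 5.117, G_2 = 10^(18.3/10) = 67.61
Friis cascade:
  F = 1.321 + (5.117 − 1)/23.44 = 1.497
NF = 10 log₁₀(1.497) = 1.75 dB

1.75 dB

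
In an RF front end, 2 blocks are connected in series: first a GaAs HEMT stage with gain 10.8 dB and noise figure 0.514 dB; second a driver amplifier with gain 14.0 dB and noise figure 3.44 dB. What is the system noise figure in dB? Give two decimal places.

0.89 dB

Convert to linear (a loss of L dB is a gain of −L dB): F_i = 10^(NF_i/10), G_i = 10^(G_i,dB/10)
  Stage 1: F_1 = 10^(0.514/10) = 1.126, G_1 = 10^(10.8/10) = 12.02
  Stage 2: F_2 = 10^(3.44/10) = 2.208, G_2 = 10^(14.0/10) = 25.12
Friis cascade:
  F = 1.126 + (2.208 − 1)/12.02 = 1.226
NF = 10 log₁₀(1.226) = 0.89 dB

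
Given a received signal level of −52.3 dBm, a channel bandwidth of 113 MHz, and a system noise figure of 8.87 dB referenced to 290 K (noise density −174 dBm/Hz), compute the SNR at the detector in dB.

Noise floor: N = −174 + 10 log₁₀(B) + NF
10 log₁₀(1.13×10⁸) = 80.53 dB
N = −174 + 80.53 + 8.87 = −84.60 dBm
SNR = P_sig − N = −52.3 − (−84.60) = 32.30 dB → 32.3 dB

32.3 dB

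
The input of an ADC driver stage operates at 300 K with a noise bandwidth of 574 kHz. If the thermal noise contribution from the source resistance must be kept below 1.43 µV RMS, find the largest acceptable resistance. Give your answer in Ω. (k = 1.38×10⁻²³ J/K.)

Johnson–Nyquist: V_n = √(4kTRB) ⇒ R = V_n² / (4kTB)
4kTB = 4 × 1.38×10⁻²³ × 300 × 5.74×10⁵ = 9.51×10⁻¹⁵
R = (1.43×10⁻⁶)² / 9.51×10⁻¹⁵ = 2.15×10² Ω = 215 Ω

215 Ω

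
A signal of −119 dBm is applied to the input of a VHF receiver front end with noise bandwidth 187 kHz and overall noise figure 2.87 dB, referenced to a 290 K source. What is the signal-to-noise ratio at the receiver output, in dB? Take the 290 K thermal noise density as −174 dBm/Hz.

−0.6 dB

Noise floor: N = −174 + 10 log₁₀(B) + NF
10 log₁₀(1.87×10⁵) = 52.72 dB
N = −174 + 52.72 + 2.87 = −118.41 dBm
SNR = P_sig − N = −119 − (−118.41) = −0.59 dB → −0.6 dB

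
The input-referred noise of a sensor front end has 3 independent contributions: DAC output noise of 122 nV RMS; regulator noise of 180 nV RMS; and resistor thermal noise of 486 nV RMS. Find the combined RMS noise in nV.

532 nV

Uncorrelated sources add in power (mean-square): V_tot = √(ΣV_i²)
V_tot = √[(1.22×10⁻⁷)² + (1.80×10⁻⁷)² + (4.86×10⁻⁷)²] = 5.32×10⁻⁷ V = 532 nV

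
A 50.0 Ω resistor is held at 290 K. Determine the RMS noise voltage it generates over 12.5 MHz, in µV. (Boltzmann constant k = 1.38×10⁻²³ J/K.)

3.16 µV

V_n = √(4kTRB)
4kTRB = 4 × 1.38×10⁻²³ × 290 × 5.00×10¹ × 1.25×10⁷ = 1.00×10⁻¹¹ V²
V_n = √(1.00×10⁻¹¹) = 3.16×10⁻⁶ V = 3.16 µV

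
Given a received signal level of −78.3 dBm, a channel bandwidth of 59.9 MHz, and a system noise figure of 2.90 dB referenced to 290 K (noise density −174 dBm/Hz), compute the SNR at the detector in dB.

15.0 dB

Noise floor: N = −174 + 10 log₁₀(B) + NF
10 log₁₀(5.99×10⁷) = 77.77 dB
N = −174 + 77.77 + 2.90 = −93.33 dBm
SNR = P_sig − N = −78.3 − (−93.33) = 15.03 dB → 15.0 dB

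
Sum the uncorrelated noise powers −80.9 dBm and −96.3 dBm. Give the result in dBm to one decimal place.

Convert to linear, add, convert back:
P₁ = 8.13×10⁻¹² W, P₂ = 2.34×10⁻¹³ W
P_tot = 8.36×10⁻¹² W → 10 log₁₀(P_tot / 10⁻³) = −80.8 dBm

−80.8 dBm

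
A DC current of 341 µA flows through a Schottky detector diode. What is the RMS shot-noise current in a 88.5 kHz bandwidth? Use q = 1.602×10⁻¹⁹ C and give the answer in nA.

I_n = √(2qI·B)
2qI·B = 2 × 1.602×10⁻¹⁹ × 3.41×10⁻⁴ × 8.85×10⁴ = 9.67×10⁻¹⁸ A²
I_n = √(9.67×10⁻¹⁸) = 3.11×10⁻⁹ A = 3.11 nA

3.11 nA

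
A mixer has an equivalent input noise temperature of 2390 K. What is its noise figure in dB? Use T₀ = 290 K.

F = 1 + T_e/T₀ = 1 + 2390/290 = 9.24138
NF = 10 log₁₀(9.24138) = 9.66 dB

9.66 dB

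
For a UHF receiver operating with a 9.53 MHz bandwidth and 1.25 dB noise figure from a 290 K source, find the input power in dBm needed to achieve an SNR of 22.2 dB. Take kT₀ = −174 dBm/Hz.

Sensitivity = −174 + 10 log₁₀(B) + NF + SNR_min
= −174 + 69.79 + 1.25 + 22.2
= −80.76 dBm → −80.8 dBm

−80.8 dBm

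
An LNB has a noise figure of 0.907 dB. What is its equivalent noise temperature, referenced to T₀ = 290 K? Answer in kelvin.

67.4 K

F = 10^(0.907/10) = 1.23225
T_e = (F − 1)·T₀ = (1.23225 − 1) × 290 = 67.4 K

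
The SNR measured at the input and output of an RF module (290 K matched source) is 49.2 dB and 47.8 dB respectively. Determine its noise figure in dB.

NF (dB) = SNR_in(dB) − SNR_out(dB) when the source is at T₀
NF = 49.2 − 47.8 = 1.4 dB

1.4 dB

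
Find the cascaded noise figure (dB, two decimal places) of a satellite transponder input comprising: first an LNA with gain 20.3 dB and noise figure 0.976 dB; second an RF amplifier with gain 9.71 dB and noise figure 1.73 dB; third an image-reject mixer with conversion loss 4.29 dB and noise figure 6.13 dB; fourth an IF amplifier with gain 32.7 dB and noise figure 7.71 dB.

Convert to linear (a loss of L dB is a gain of −L dB): F_i = 10^(NF_i/10), G_i = 10^(G_i,dB/10)
  Stage 1: F_1 = 10^(0.976/10) = 1.252, G_1 = 10^(20.3/10) = 107.2
  Stage 2: F_2 = 10^(1.73/10) = 1.489, G_2 = 10^(9.71/10) = 9.354
  Stage 3: F_3 = 10^(6.13/10) = 4.102, G_3 = 10^(−4.29/10) = 0.3724
  Stage 4: F_4 = 10^(7.71/10) = 5.902, G_4 = 10^(32.7/10) = 1862
Friis cascade:
  F = 1.252 + (1.489 − 1)/107.2 + (4.102 − 1)/1002 + (5.902 − 1)/373.3 = 1.273
NF = 10 log₁₀(1.273) = 1.05 dB

1.05 dB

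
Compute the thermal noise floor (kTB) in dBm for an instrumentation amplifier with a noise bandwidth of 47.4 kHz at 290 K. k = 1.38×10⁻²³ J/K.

−127.2 dBm

P_n = kTB = 1.38×10⁻²³ × 290 × 4.74×10⁴ = 1.90×10⁻¹⁶ W
In dBm: 10 log₁₀(1.90×10⁻¹⁶ / 10⁻³) = −127.2 dBm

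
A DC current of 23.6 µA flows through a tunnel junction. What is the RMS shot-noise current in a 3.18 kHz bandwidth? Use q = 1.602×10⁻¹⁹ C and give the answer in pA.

I_n = √(2qI·B)
2qI·B = 2 × 1.602×10⁻¹⁹ × 2.36×10⁻⁵ × 3.18×10³ = 2.40×10⁻²⁰ A²
I_n = √(2.40×10⁻²⁰) = 1.55×10⁻¹⁰ A = 155 pA

155 pA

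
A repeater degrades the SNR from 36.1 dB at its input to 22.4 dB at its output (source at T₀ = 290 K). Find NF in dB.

13.7 dB

NF (dB) = SNR_in(dB) − SNR_out(dB) when the source is at T₀
NF = 36.1 − 22.4 = 13.7 dB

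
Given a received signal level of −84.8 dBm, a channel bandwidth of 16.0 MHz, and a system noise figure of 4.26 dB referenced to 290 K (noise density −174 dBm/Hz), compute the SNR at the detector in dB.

12.9 dB

Noise floor: N = −174 + 10 log₁₀(B) + NF
10 log₁₀(1.60×10⁷) = 72.04 dB
N = −174 + 72.04 + 4.26 = −97.70 dBm
SNR = P_sig − N = −84.8 − (−97.70) = 12.90 dB → 12.9 dB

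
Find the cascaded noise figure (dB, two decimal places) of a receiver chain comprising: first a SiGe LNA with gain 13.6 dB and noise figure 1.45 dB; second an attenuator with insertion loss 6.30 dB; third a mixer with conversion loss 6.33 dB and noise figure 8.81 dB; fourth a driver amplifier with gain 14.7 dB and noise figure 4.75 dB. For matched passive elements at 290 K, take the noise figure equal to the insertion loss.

Convert to linear (a loss of L dB is a gain of −L dB): F_i = 10^(NF_i/10), G_i = 10^(G_i,dB/10)
  Stage 1: F_1 = 10^(1.45/10) = 1.396, G_1 = 10^(13.6/10) = 22.91
  Stage 2: F_2 = 10^(6.30/10) = 4.266, G_2 = 10^(−6.30/10) = 0.2344
  Stage 3: F_3 = 10^(8.81/10) = 7.603, G_3 = 10^(−6.33/10) = 0.2328
  Stage 4: F_4 = 10^(4.75/10) = 2.985, G_4 = 10^(14.7/10) = 29.51
Friis cascade:
  F = 1.396 + (4.266 − 1)/22.91 + (7.603 − 1)/5.370 + (2.985 − 1)/1.250 = 4.356
NF = 10 log₁₀(4.356) = 6.39 dB

6.39 dB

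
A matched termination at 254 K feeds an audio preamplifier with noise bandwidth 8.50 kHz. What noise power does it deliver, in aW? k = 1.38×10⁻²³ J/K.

P_n = kTB = 1.38×10⁻²³ × 254 × 8.50×10³ = 2.98×10⁻¹⁷ W = 29.8 aW

29.8 aW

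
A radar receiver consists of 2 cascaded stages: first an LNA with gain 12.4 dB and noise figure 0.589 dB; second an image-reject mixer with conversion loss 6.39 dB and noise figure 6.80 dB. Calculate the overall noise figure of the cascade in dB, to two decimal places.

Convert to linear (a loss of L dB is a gain of −L dB): F_i = 10^(NF_i/10), G_i = 10^(G_i,dB/10)
  Stage 1: F_1 = 10^(0.589/10) = 1.145, G_1 = 10^(12.4/10) = 17.38
  Stage 2: F_2 = 10^(6.80/10) = 4.786, G_2 = 10^(−6.39/10) = 0.2296
Friis cascade:
  F = 1.145 + (4.786 − 1)/17.38 = 1.363
NF = 10 log₁₀(1.363) = 1.35 dB

1.35 dB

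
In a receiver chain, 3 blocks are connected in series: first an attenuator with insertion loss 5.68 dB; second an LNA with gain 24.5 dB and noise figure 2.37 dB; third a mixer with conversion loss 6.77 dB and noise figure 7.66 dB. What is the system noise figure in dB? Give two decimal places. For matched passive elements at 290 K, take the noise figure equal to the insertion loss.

Convert to linear (a loss of L dB is a gain of −L dB): F_i = 10^(NF_i/10), G_i = 10^(G_i,dB/10)
  Stage 1: F_1 = 10^(5.68/10) = 3.698, G_1 = 10^(−5.68/10) = 0.2704
  Stage 2: F_2 = 10^(2.37/10) = 1.726, G_2 = 10^(24.5/10) = 281.8
  Stage 3: F_3 = 10^(7.66/10) = 5.834, G_3 = 10^(−6.77/10) = 0.2104
Friis cascade:
  F = 3.698 + (1.726 − 1)/0.2704 + (5.834 − 1)/76.21 = 6.446
NF = 10 log₁₀(6.446) = 8.09 dB

8.09 dB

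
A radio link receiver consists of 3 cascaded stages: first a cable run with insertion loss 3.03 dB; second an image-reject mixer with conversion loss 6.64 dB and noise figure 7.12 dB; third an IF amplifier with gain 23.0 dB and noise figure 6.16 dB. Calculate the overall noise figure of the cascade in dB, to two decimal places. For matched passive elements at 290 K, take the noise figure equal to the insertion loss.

Convert to linear (a loss of L dB is a gain of −L dB): F_i = 10^(NF_i/10), G_i = 10^(G_i,dB/10)
  Stage 1: F_1 = 10^(3.03/10) = 2.009, G_1 = 10^(−3.03/10) = 0.4977
  Stage 2: F_2 = 10^(7.12/10) = 5.152, G_2 = 10^(−6.64/10) = 0.2168
  Stage 3: F_3 = 10^(6.16/10) = 4.130, G_3 = 10^(23.0/10) = 199.5
Friis cascade:
  F = 2.009 + (5.152 − 1)/0.4977 + (4.130 − 1)/0.1079 = 39.37
NF = 10 log₁₀(39.37) = 15.95 dB

15.95 dB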